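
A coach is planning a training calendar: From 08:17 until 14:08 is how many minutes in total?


Start time: 08:17 = 497 minutes from midnight
End time: 14:08 = 848 minutes from midnight
Difference: 848 - 497 = 351 minutes
That is 5 hours and 51 minutes

351


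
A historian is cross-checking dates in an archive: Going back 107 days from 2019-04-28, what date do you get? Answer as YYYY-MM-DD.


Start: 2019-04-28
Subtracting 107 days
Days already passed in April: 28
After going back through April: 79 more days to subtract
March 2019: 31 days, 48 remaining
February 2019: 28 days, 20 remaining
January 2019 has 31 days, need 20
Result: 2019-01-11

2019-01-11


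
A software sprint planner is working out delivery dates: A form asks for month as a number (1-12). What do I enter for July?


Calendar month order:
6. June
7. July <--
8. August
July is month number 7

7


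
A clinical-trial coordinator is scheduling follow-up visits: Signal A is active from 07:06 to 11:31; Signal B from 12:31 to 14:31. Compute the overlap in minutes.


Interval A: [426, 691] minutes from midnight
Interval B: [751, 871] minutes from midnight
Overlap start = max(426, 751) = 751
Overlap end = min(691, 871) = 691
End <= start, so the intervals do not overlap: 0 minutes

0


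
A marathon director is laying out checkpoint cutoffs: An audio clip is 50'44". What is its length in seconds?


Minutes: 50
Seconds: 44
Convert minutes to seconds: 50 x 60 = 3000
Add remaining seconds: 3000 + 44 = 3044

3044


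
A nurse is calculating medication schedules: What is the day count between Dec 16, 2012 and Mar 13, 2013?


Start date: 2012-12-16
End date: 2013-03-13
Dec 2012: +16 days
Jan 2013: +31 days
Feb 2013: +28 days
Mar 2013: +12 days
Total: 87 days

87


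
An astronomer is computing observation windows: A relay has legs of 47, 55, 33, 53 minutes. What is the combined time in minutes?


Durations: 47, 55, 33, 53
Running sum: 47
+ 55 = 102
+ 33 = 135
+ 53 = 188
Total duration: 188 minutes
That is 3 hours and 8 minutes

188


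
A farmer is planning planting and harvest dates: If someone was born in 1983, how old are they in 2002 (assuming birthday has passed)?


Birth year: 1983
Current year: 2002
Age = current year - birth year
Age = 2002 - 1983 = 19

19


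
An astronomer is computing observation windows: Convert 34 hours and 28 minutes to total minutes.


Hours: 34
Extra minutes: 28
Minutes per hour: 60
Hours to minutes: 34 x 60 = 2040
Total: 2040 + 28 = 2068

2068


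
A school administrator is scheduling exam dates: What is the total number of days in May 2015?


Month: May
Year: 2015
May is a 31-day month
Total: 31 days

31


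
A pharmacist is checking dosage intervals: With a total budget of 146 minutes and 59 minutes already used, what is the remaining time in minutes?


Total budget: 146 minutes
Time used: 59 minutes
Remaining: 146 - 59 = 87 minutes
Percent used: 40.4%
Percent remaining: 59.6%

87


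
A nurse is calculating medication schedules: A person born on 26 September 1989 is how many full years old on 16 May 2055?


Birth: 1989-09-26
Reference: 2055-05-16
Year difference: 2055 - 1989 = 66
Has birthday (09-26) occurred by 05-16? No
Birthday not yet reached this year -> subtract 1
Age in full years: 65

65


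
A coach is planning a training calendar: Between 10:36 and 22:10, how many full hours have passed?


Start: 10:36
End: 22:10
Hour difference: 22 - 10 = 12 hours
Minute difference: 10 - 36 = -26 minutes
Total minutes: 694
Complete hours: 694 / 60 = 11 (remainder 34)

11


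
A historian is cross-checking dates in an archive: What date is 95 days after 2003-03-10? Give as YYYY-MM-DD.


Start: 2003-03-10
Adding 95 days
Days remaining in March: 21
After March: 74 days still to add
April 2003: 30 days, 44 remaining
May 2003: 31 days, 13 remaining
June 2003 has 30 days, need 13
Result: 2003-06-13

2003-06-13


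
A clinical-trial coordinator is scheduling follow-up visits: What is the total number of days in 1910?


Year: 1910
Check leap year rules:
Divisible by 4? No
1910 is not a leap year
Days: 365

365


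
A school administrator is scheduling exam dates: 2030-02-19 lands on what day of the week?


Date: 2030-02-19
January 1, 2030 is a Tuesday
Day of year: 50
Offset from Jan 1: 49 days
49 mod 7 = 0
Result: Tuesday

Tuesday


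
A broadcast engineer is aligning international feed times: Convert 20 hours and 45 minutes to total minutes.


Hours: 20
Extra minutes: 45
Minutes per hour: 60
Hours to minutes: 20 x 60 = 1200
Total: 1200 + 45 = 1245

1245


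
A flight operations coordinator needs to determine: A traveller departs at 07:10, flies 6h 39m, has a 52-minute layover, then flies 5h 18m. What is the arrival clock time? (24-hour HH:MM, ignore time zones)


Depart: 07:10
Leg 1: +399 min -> 13:49
Layover: +52 min -> 14:41
Leg 2: +318 min -> 19:59
Total travel: 769 minutes = 12h 49m
Arrival: 19:59

19:59


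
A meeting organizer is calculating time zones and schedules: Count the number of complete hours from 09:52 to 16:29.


Start: 09:52
End: 16:29
Hour difference: 16 - 9 = 7 hours
Minute difference: 29 - 52 = -23 minutes
Total minutes: 397
Complete hours: 397 / 60 = 6 (remainder 37)

6


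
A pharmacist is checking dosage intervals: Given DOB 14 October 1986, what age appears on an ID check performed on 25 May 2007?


Birth: 1986-10-14
Reference: 2007-05-25
Year difference: 2007 - 1986 = 21
Has birthday (10-14) occurred by 05-25? No
Birthday not yet reached this year -> subtract 1
Age in full years: 20

20


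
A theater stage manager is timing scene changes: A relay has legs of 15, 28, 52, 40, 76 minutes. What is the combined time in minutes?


Durations: 15, 28, 52, 40, 76
Running sum: 15
+ 28 = 43
+ 52 = 95
+ 40 = 135
+ 76 = 211
Total duration: 211 minutes
That is 3 hours and 31 minutes

211


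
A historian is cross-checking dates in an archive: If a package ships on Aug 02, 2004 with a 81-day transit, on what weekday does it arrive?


Start: 2004-08-02 (Monday)
Step 1 - find target date: add 81 days
  2004-08-02 + 81 days = 2004-10-22
Step 2 - day of week:
  81 mod 7 = 4
  Monday + 4 days -> Friday
Result: Friday (2004-10-22)

Friday


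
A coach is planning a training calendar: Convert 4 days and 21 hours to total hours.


Days: 4
Extra hours: 21
Hours per day: 24
Days to hours: 4 x 24 = 96
Total: 96 + 21 = 117

117


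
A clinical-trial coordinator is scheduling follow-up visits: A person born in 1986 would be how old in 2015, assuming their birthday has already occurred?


Birth year: 1986
Current year: 2015
Age = current year - birth year
Age = 2015 - 1986 = 29

29


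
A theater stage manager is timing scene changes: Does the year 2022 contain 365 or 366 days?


Year: 2022
Check leap year rules:
Divisible by 4? No
2022 is not a leap year
Days: 365

365


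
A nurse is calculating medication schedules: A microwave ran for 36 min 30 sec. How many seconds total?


Minutes: 36
Extra seconds: 30
Seconds per minute: 60
Minutes to seconds: 36 x 60 = 2160
Total: 2160 + 30 = 2190

2190


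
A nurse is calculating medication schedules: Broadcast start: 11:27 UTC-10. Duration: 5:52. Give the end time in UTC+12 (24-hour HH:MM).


Start: 11:27 in UTC-10
Step 1 - add duration:
  minutes: 27 + 52 = 79 (carry 1h)
  hours: 11 + 5 + 1 = 17
  end in UTC-10: 17:19
Step 2 - convert UTC-10 -> UTC+12:
  offset difference: 12 - (-10) = 22 hours
  17 + (22) = 39 -> mod 24 = 15
Result: 15:19 in UTC+12

15:19


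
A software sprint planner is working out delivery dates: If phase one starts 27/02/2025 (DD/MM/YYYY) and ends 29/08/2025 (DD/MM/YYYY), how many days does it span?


Start date: 2025-02-27
End date: 2025-08-29
Feb 2025: +2 days
Mar 2025: +31 days
Apr 2025: +30 days
... (4 more months)
Total: 183 days

183


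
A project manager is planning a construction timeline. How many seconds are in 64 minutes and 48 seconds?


Minutes: 64
Seconds: 48
Convert minutes to seconds: 64 x 60 = 3840
Add remaining seconds: 3840 + 48 = 3888

3888


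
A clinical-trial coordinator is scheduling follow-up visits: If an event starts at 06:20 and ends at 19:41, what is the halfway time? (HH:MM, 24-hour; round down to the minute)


Start time: 06:20 = 380 minutes from midnight
End time: 19:41 = 1181 minutes from midnight
Sum: 380 + 1181 = 1561
Midpoint: 1561 / 2 = 780 minutes
Convert: 780 / 60 = 13 hours, 0 minutes
Result: 13:00

13:00


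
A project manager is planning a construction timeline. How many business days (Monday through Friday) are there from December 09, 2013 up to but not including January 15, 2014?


Start: 2013-12-09 (Monday)
End (exclusive): 2014-01-15 (Wednesday)
Total calendar days: 37
Full weeks: 37 // 7 = 5 -> 25 weekdays
Remaining 2 days starting on Monday:
  Mon(w), Tue(w) -> 2 weekdays
Total business days: 25 + 2 = 27

27


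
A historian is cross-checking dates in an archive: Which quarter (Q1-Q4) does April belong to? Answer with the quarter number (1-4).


Month: April (month 4)
Q1: January-March (months 1-3)
Q2: April-June (months 4-6)
Q3: July-September (months 7-9)
Q4: October-December (months 10-12)
Month 4 falls in Q2

2


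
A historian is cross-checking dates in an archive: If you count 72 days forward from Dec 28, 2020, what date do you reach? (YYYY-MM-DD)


Start: 2020-12-28
Adding 72 days
Days remaining in December: 3
After December: 69 days still to add
January 2021: 31 days, 38 remaining
February 2021: 28 days, 10 remaining
March 2021 has 31 days, need 10
Result: 2021-03-10

2021-03-10


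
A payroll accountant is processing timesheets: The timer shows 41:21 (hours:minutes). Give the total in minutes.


Hours: 41
Minutes: 21
Convert hours to minutes: 41 x 60 = 2460
Add remaining minutes: 2460 + 21 = 2481

2481


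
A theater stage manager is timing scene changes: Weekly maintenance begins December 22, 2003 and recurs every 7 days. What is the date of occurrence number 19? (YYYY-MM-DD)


First occurrence: 2003-12-22 (occurrence 1)
Each occurrence is 7 days after the previous.
Occurrence 19 is 18 weeks after the first.
18 weeks = 126 days
2003-12-22 + 126 days = 2004-04-26

2004-04-26


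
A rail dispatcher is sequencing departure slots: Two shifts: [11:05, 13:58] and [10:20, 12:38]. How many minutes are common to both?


Interval A: [665, 838] minutes from midnight
Interval B: [620, 758] minutes from midnight
Overlap start = max(665, 620) = 665
Overlap end = min(838, 758) = 758
Overlap = 758 - 665 = 93 minutes

93


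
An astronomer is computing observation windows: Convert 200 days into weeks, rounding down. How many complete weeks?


Total days: 200
Days per week: 7
Division: 200 / 7 = 28 remainder 4
Complete weeks: 28
Remaining days: 4

28


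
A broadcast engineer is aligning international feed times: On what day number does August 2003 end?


Month: August
Year: 2003
August is a 31-day month
Total: 31 days

31


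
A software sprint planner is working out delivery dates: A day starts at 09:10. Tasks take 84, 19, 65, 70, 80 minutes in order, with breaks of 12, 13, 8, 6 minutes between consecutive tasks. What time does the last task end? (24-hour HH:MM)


Start: 09:10 = 550 min from midnight
  after task 1 (84 min): 10:34
  after break (12 min): 10:46
  after task 2 (19 min): 11:05
  after break (13 min): 11:18
  after task 3 (65 min): 12:23
  after break (8 min): 12:31
  after task 4 (70 min): 13:41
  after break (6 min): 13:47
  after task 5 (80 min): 15:07
Total elapsed: 357 minutes
End time: 15:07

15:07


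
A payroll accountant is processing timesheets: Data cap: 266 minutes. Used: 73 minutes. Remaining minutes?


Total budget: 266 minutes
Time used: 73 minutes
Remaining: 266 - 73 = 193 minutes
Percent used: 27.4%
Percent remaining: 72.6%

193


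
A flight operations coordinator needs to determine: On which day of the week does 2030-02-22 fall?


Date: 2030-02-22
January 1, 2030 is a Tuesday
Day of year: 53
Offset from Jan 1: 52 days
52 mod 7 = 3
Result: Friday

Friday


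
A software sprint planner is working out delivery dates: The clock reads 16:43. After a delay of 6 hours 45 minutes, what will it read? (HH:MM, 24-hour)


Start time: 16:43
Adding: 6 hours 45 minutes
Minutes: 43 + 45 = 88
Minute overflow: 88 >= 60, so carry 1 hour, minutes = 28
Hours: 16 + 6 + 1 = 23
Result: 23:28

23:28


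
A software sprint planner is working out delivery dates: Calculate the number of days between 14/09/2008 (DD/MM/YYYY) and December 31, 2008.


Start: September 14, 2008
End: December 31, 2008
Days left in September: 16
October: 31
November: 30
December: 31
Sum of remaining months: 92
Total: 16 + 92 = 108

108


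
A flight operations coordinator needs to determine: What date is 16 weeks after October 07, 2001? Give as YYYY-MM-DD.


Start: 2001-10-07
Weeks to add: 16
Convert to days: 16 x 7 = 112 days
Add 112 days to 2001-10-07
Result: 2002-01-27

2002-01-27


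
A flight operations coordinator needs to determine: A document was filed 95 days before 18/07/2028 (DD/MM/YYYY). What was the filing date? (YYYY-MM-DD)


Start: 2028-07-18
Subtracting 95 days
Days already passed in July: 18
After going back through July: 77 more days to subtract
June 2028: 30 days, 47 remaining
May 2028: 31 days, 16 remaining
April 2028 has 30 days, need 16
Result: 2028-04-14

2028-04-14


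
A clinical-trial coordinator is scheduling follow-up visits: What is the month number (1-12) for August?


Calendar month order:
7. July
8. August <--
9. September
August is month number 8

8


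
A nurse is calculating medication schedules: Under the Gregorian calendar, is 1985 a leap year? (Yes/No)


Year: 1985
Divisible by 4? 1985 / 4 = 496.25 -> No
Not divisible by 4, so NOT a leap year

No


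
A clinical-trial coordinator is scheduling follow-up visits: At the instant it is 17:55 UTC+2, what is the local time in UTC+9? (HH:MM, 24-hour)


Local time: 17:55 at UTC+2 (offset 2h)
Target zone: UTC+9 (offset 9h)
Difference: 9 - (2) = 7 hours
Calculation: 17 + (7) = 24
Wraparound: (24) mod 24 = 0
Result: 00:55

00:55


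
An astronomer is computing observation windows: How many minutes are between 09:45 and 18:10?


Start time: 09:45 = 585 minutes from midnight
End time: 18:10 = 1090 minutes from midnight
Difference: 1090 - 585 = 505 minutes
That is 8 hours and 25 minutes

505


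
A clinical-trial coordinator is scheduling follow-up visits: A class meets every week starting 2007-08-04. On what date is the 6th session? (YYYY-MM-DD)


First occurrence: 2007-08-04 (occurrence 1)
Each occurrence is 7 days after the previous.
Occurrence 6 is 5 weeks after the first.
5 weeks = 35 days
2007-08-04 + 35 days = 2007-09-08

2007-09-08


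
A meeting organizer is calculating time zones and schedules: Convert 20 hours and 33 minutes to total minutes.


Hours: 20
Minutes: 33
Convert hours to minutes: 20 x 60 = 1200
Add remaining minutes: 1200 + 33 = 1233

1233


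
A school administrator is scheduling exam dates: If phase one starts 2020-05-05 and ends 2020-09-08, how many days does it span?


Start date: 2020-05-05
End date: 2020-09-08
May 2020: +27 days
Jun 2020: +30 days
Jul 2020: +31 days
Aug 2020: +31 days
Sep 2020: +7 days
Total: 126 days

126


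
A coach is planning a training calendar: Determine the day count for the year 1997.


Year: 1997
Check leap year rules:
Divisible by 4? No
1997 is not a leap year
Days: 365

365


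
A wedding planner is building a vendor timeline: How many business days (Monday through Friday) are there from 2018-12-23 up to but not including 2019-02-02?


Start: 2018-12-23 (Sunday)
End (exclusive): 2019-02-02 (Saturday)
Total calendar days: 41
Full weeks: 41 // 7 = 5 -> 25 weekdays
Remaining 6 days starting on Sunday:
  Sun(-), Mon(w), Tue(w), Wed(w), Thu(w), Fri(w) -> 5 weekdays
Total business days: 25 + 5 = 30

30


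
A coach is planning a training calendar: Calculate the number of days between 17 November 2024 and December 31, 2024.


Start: November 17, 2024
End: December 31, 2024
Days left in November: 13
December: 31
Sum of remaining months: 31
Total: 13 + 31 = 44

44


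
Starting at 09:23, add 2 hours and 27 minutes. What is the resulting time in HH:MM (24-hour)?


Start time: 09:23
Adding: 2 hours 27 minutes
Minutes: 23 + 27 = 50
Hours: 9 + 2 + 0 = 11
Result: 11:50

11:50


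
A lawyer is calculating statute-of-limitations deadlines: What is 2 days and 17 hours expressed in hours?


Days: 2
Extra hours: 17
Hours per day: 24
Days to hours: 2 x 24 = 48
Total: 48 + 17 = 65

65


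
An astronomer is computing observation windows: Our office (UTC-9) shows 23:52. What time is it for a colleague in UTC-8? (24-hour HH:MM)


Local time: 23:52 at UTC-9 (offset -9h)
Target zone: UTC-8 (offset -8h)
Difference: -8 - (-9) = 1 hours
Calculation: 23 + (1) = 24
Wraparound: (24) mod 24 = 0
Result: 00:52

00:52


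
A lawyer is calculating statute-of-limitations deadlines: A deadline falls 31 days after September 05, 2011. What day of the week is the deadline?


Start: 2011-09-05 (Monday)
Step 1 - find target date: add 31 days
  2011-09-05 + 31 days = 2011-10-06
Step 2 - day of week:
  31 mod 7 = 3
  Monday + 3 days -> Thursday
Result: Thursday (2011-10-06)

Thursday


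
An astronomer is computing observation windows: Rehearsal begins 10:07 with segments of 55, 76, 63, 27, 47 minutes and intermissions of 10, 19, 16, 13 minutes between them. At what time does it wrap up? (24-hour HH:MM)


Start: 10:07 = 607 min from midnight
  after task 1 (55 min): 11:02
  after break (10 min): 11:12
  after task 2 (76 min): 12:28
  after break (19 min): 12:47
  after task 3 (63 min): 13:50
  after break (16 min): 14:06
  after task 4 (27 min): 14:33
  after break (13 min): 14:46
  after task 5 (47 min): 15:33
Total elapsed: 326 minutes
End time: 15:33

15:33


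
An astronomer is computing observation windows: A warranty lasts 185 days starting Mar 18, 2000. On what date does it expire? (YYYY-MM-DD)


Start: 2000-03-18
Adding 185 days
Days remaining in March: 13
After March: 172 days still to add
April 2000: 30 days, 142 remaining
May 2000: 31 days, 111 remaining
June 2000: 30 days, 81 remaining
July 2000: 31 days, 50 remaining
Result: 2000-09-19

2000-09-19


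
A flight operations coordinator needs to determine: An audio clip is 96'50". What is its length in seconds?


Minutes: 96
Seconds: 50
Convert minutes to seconds: 96 x 60 = 5760
Add remaining seconds: 5760 + 50 = 5810

5810


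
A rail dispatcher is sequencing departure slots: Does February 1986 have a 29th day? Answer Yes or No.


Year: 1986
Divisible by 4? 1986 / 4 = 496.5 -> No
Not divisible by 4, so NOT a leap year

No


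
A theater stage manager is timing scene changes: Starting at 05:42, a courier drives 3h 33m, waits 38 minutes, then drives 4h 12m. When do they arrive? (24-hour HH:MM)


Depart: 05:42
Leg 1: +213 min -> 09:15
Layover: +38 min -> 09:53
Leg 2: +252 min -> 14:05
Total travel: 503 minutes = 8h 23m
Arrival: 14:05

14:05


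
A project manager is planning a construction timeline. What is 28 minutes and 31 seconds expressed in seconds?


Minutes: 28
Extra seconds: 31
Seconds per minute: 60
Minutes to seconds: 28 x 60 = 1680
Total: 1680 + 31 = 1711

1711


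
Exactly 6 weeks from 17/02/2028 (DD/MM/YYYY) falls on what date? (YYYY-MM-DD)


Start: 2028-02-17
Weeks to add: 6
Convert to days: 6 x 7 = 42 days
Add 42 days to 2028-02-17
Result: 2028-03-30

2028-03-30


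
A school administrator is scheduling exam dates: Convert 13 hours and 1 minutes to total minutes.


Hours: 13
Extra minutes: 1
Minutes per hour: 60
Hours to minutes: 13 x 60 = 780
Total: 780 + 1 = 781

781


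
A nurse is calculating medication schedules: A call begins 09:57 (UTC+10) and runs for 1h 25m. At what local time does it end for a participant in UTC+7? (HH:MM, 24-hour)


Start: 09:57 in UTC+10
Step 1 - add duration:
  minutes: 57 + 25 = 82 (carry 1h)
  hours: 9 + 1 + 1 = 11
  end in UTC+10: 11:22
Step 2 - convert UTC+10 -> UTC+7:
  offset difference: 7 - (10) = -3 hours
  11 + (-3) = 8 -> mod 24 = 8
Result: 08:22 in UTC+7

08:22


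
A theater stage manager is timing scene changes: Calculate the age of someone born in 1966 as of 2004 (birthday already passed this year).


Birth year: 1966
Current year: 2004
Age = current year - birth year
Age = 2004 - 1966 = 38

38


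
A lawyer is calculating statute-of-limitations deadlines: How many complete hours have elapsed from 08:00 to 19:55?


Start: 08:00
End: 19:55
Hour difference: 19 - 8 = 11 hours
Minute difference: 55 - 0 = 55 minutes
Total minutes: 715
Complete hours: 715 / 60 = 11 (remainder 55)

11


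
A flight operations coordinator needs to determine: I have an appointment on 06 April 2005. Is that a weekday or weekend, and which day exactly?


Date: 2005-04-06
January 1, 2005 is a Saturday
Day of year: 96
Offset from Jan 1: 95 days
95 mod 7 = 4
Result: Wednesday

Wednesday


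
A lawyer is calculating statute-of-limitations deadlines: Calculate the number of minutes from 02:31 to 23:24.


Start time: 02:31 = 151 minutes from midnight
End time: 23:24 = 1404 minutes from midnight
Difference: 1404 - 151 = 1253 minutes
That is 20 hours and 53 minutes

1253


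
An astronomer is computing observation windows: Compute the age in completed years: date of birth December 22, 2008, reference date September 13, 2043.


Birth: 2008-12-22
Reference: 2043-09-13
Year difference: 2043 - 2008 = 35
Has birthday (12-22) occurred by 09-13? No
Birthday not yet reached this year -> subtract 1
Age in full years: 34

34


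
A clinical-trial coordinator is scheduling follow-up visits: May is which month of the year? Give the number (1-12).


Calendar month order:
4. April
5. May <--
6. June
May is month number 5

5


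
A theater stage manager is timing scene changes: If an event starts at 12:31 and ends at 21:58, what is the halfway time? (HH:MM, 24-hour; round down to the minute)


Start time: 12:31 = 751 minutes from midnight
End time: 21:58 = 1318 minutes from midnight
Sum: 751 + 1318 = 2069
Midpoint: 2069 / 2 = 1034 minutes
Convert: 1034 / 60 = 17 hours, 14 minutes
Result: 17:14

17:14


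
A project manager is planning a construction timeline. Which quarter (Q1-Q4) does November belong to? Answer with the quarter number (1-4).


Month: November (month 11)
Q1: January-March (months 1-3)
Q2: April-June (months 4-6)
Q3: July-September (months 7-9)
Q4: October-December (months 10-12)
Month 11 falls in Q4

4


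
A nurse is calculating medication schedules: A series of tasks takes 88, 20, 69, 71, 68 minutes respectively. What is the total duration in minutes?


Durations: 88, 20, 69, 71, 68
Running sum: 88
+ 20 = 108
+ 69 = 177
+ 71 = 248
+ 68 = 316
Total duration: 316 minutes
That is 5 hours and 16 minutes

316


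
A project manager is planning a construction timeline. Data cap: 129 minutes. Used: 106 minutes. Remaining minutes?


Total budget: 129 minutes
Time used: 106 minutes
Remaining: 129 - 106 = 23 minutes
Percent used: 82.2%
Percent remaining: 17.8%

23


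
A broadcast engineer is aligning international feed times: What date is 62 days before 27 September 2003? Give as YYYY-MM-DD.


Start: 2003-09-27
Subtracting 62 days
Days already passed in September: 27
After going back through September: 35 more days to subtract
August 2003: 31 days, 4 remaining
July 2003 has 31 days, need 4
Result: 2003-07-27

2003-07-27


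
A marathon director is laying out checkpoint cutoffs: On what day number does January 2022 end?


Month: January
Year: 2022
January is a 31-day month
Total: 31 days

31


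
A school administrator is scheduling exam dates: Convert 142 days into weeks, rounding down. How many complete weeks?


Total days: 142
Days per week: 7
Division: 142 / 7 = 20 remainder 2
Complete weeks: 20
Remaining days: 2

20


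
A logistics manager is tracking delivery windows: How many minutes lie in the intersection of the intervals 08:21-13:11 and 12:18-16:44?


Interval A: [501, 791] minutes from midnight
Interval B: [738, 1004] minutes from midnight
Overlap start = max(501, 738) = 738
Overlap end = min(791, 1004) = 791
Overlap = 791 - 738 = 53 minutes

53


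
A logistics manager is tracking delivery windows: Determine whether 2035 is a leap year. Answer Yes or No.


Year: 2035
Divisible by 4? 2035 / 4 = 508.75 -> No
Not divisible by 4, so NOT a leap year

No


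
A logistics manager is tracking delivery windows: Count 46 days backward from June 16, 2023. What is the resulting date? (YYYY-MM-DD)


Start: 2023-06-16
Subtracting 46 days
Days already passed in June: 16
After going back through June: 30 more days to subtract
May 2023 has 31 days, need 30
Result: 2023-05-01

2023-05-01


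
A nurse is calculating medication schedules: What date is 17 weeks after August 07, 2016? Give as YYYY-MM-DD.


Start: 2016-08-07
Weeks to add: 17
Convert to days: 17 x 7 = 119 days
Add 119 days to 2016-08-07
Result: 2016-12-04

2016-12-04


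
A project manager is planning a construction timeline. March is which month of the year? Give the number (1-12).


Calendar month order:
2. February
3. March <--
4. April
March is month number 3

3


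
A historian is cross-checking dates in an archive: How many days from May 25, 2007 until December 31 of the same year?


Start: May 25, 2007
End: December 31, 2007
Days left in May: 6
June: 30
July: 31
August: 31
September: 30
... plus remaining months
Sum of remaining months: 214
Total: 6 + 214 = 220

220


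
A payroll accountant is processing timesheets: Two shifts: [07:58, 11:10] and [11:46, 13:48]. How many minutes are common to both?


Interval A: [478, 670] minutes from midnight
Interval B: [706, 828] minutes from midnight
Overlap start = max(478, 706) = 706
Overlap end = min(670, 828) = 670
End <= start, so the intervals do not overlap: 0 minutes

0


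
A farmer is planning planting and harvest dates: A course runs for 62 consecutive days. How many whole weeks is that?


Total days: 62
Days per week: 7
Division: 62 / 7 = 8 remainder 6
Complete weeks: 8
Remaining days: 6

8


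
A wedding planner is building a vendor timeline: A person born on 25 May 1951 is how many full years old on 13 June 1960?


Birth: 1951-05-25
Reference: 1960-06-13
Year difference: 1960 - 1951 = 9
Has birthday (05-25) occurred by 06-13? Yes
Age in full years: 9

9


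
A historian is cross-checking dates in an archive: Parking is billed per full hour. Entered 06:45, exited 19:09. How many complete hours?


Start: 06:45
End: 19:09
Hour difference: 19 - 6 = 13 hours
Minute difference: 9 - 45 = -36 minutes
Total minutes: 744
Complete hours: 744 / 60 = 12 (remainder 24)

12


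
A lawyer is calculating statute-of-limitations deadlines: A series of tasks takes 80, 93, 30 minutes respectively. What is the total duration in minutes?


Durations: 80, 93, 30
Running sum: 80
+ 93 = 173
+ 30 = 203
Total duration: 203 minutes
That is 3 hours and 23 minutes

203


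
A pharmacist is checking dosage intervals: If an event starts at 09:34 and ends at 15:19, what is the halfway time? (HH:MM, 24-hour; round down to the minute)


Start time: 09:34 = 574 minutes from midnight
End time: 15:19 = 919 minutes from midnight
Sum: 574 + 919 = 1493
Midpoint: 1493 / 2 = 746 minutes
Convert: 746 / 60 = 12 hours, 26 minutes
Result: 12:26

12:26


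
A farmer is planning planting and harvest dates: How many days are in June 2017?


Month: June
Year: 2017
June is a 30-day month
Total: 30 days

30


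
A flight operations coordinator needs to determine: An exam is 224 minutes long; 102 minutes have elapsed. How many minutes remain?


Total budget: 224 minutes
Time used: 102 minutes
Remaining: 224 - 102 = 122 minutes
Percent used: 45.5%
Percent remaining: 54.5%

122


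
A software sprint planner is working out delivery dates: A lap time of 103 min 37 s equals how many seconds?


Minutes: 103
Seconds: 37
Convert minutes to seconds: 103 x 60 = 6180
Add remaining seconds: 6180 + 37 = 6217

6217


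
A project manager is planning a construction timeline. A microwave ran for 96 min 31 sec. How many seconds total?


Minutes: 96
Extra seconds: 31
Seconds per minute: 60
Minutes to seconds: 96 x 60 = 5760
Total: 5760 + 31 = 5791

5791


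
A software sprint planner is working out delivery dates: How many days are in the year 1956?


Year: 1956
Check leap year rules:
Divisible by 4? Yes
Divisible by 100? No
1956 is a leap year
Days: 366

366


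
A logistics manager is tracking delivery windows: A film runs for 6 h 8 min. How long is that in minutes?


Hours: 6
Minutes: 8
Convert hours to minutes: 6 x 60 = 360
Add remaining minutes: 360 + 8 = 368

368


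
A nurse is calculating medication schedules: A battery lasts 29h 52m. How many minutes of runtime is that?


Hours: 29
Extra minutes: 52
Minutes per hour: 60
Hours to minutes: 29 x 60 = 1740
Total: 1740 + 52 = 1792

1792


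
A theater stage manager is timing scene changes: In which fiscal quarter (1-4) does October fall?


Month: October (month 10)
Q1: January-March (months 1-3)
Q2: April-June (months 4-6)
Q3: July-September (months 7-9)
Q4: October-December (months 10-12)
Month 10 falls in Q4

4


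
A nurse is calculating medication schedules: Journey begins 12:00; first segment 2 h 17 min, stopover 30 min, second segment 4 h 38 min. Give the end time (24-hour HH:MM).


Depart: 12:00
Leg 1: +137 min -> 14:17
Layover: +30 min -> 14:47
Leg 2: +278 min -> 19:25
Total travel: 445 minutes = 7h 25m
Arrival: 19:25

19:25


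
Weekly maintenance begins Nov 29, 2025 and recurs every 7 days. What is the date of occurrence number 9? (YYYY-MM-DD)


First occurrence: 2025-11-29 (occurrence 1)
Each occurrence is 7 days after the previous.
Occurrence 9 is 8 weeks after the first.
8 weeks = 56 days
2025-11-29 + 56 days = 2026-01-24

2026-01-24


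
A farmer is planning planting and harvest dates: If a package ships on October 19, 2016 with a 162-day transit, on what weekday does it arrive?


Start: 2016-10-19 (Wednesday)
Step 1 - find target date: add 162 days
  2016-10-19 + 162 days = 2017-03-30
Step 2 - day of week:
  162 mod 7 = 1
  Wednesday + 1 days -> Thursday
Result: Thursday (2017-03-30)

Thursday


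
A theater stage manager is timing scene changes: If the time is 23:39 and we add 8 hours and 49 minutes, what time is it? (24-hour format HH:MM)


Start time: 23:39
Adding: 8 hours 49 minutes
Minutes: 39 + 49 = 88
Minute overflow: 88 >= 60, so carry 1 hour, minutes = 28
Hours: 23 + 8 + 1 = 32
Hour wraparound: 32 mod 24 = 8
Result: 08:28

08:28


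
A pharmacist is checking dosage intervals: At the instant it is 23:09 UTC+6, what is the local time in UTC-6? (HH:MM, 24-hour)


Local time: 23:09 at UTC+6 (offset 6h)
Target zone: UTC-6 (offset -6h)
Difference: -6 - (6) = -12 hours
Calculation: 23 + (-12) = 11
Result: 11:09

11:09


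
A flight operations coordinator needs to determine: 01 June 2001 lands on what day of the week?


Date: 2001-06-01
January 1, 2001 is a Monday
Day of year: 152
Offset from Jan 1: 151 days
151 mod 7 = 4
Result: Friday

Friday


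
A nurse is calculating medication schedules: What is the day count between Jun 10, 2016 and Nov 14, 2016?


Start date: 2016-06-10
End date: 2016-11-14
Jun 2016: +21 days
Jul 2016: +31 days
Aug 2016: +31 days
... (3 more months)
Total: 157 days

157


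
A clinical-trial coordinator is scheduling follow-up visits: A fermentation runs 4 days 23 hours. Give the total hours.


Days: 4
Extra hours: 23
Hours per day: 24
Days to hours: 4 x 24 = 96
Total: 96 + 23 = 119

119


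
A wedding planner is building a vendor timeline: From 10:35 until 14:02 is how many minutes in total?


Start time: 10:35 = 635 minutes from midnight
End time: 14:02 = 842 minutes from midnight
Difference: 842 - 635 = 207 minutes
That is 3 hours and 27 minutes

207


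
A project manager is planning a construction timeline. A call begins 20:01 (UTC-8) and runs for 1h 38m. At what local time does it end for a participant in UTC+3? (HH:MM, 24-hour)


Start: 20:01 in UTC-8
Step 1 - add duration:
  minutes: 1 + 38 = 39
  hours: 20 + 1 + 0 = 21
  end in UTC-8: 21:39
Step 2 - convert UTC-8 -> UTC+3:
  offset difference: 3 - (-8) = 11 hours
  21 + (11) = 32 -> mod 24 = 8
Result: 08:39 in UTC+3

08:39


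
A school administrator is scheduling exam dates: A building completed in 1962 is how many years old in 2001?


Birth year: 1962
Current year: 2001
Age = current year - birth year
Age = 2001 - 1962 = 39

39


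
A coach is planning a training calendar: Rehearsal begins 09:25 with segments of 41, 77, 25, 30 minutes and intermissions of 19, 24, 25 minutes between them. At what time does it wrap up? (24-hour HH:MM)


Start: 09:25 = 565 min from midnight
  after task 1 (41 min): 10:06
  after break (19 min): 10:25
  after task 2 (77 min): 11:42
  after break (24 min): 12:06
  after task 3 (25 min): 12:31
  after break (25 min): 12:56
  after task 4 (30 min): 13:26
Total elapsed: 241 minutes
End time: 13:26

13:26


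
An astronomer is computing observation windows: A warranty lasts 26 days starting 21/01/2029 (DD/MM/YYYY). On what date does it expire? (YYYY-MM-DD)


Start: 2029-01-21
Adding 26 days
Days remaining in January: 10
After January: 16 days still to add
February 2029 has 28 days, need 16
Result: 2029-02-16

2029-02-16


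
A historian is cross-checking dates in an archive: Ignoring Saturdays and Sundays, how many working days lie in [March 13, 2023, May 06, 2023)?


Start: 2023-03-13 (Monday)
End (exclusive): 2023-05-06 (Saturday)
Total calendar days: 54
Full weeks: 54 // 7 = 7 -> 35 weekdays
Remaining 5 days starting on Monday:
  Mon(w), Tue(w), Wed(w), Thu(w), Fri(w) -> 5 weekdays
Total business days: 35 + 5 = 40

40


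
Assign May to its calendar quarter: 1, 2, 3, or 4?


Month: May (month 5)
Q1: January-March (months 1-3)
Q2: April-June (months 4-6)
Q3: July-September (months 7-9)
Q4: October-December (months 10-12)
Month 5 falls in Q2

2


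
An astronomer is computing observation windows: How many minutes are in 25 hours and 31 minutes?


Hours: 25
Extra minutes: 31
Minutes per hour: 60
Hours to minutes: 25 x 60 = 1500
Total: 1500 + 31 = 1531

1531


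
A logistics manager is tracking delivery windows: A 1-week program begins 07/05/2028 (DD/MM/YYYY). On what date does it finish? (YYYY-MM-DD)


Start: 2028-05-07
Weeks to add: 1
Convert to days: 1 x 7 = 7 days
Add 7 days to 2028-05-07
Result: 2028-05-14

2028-05-14


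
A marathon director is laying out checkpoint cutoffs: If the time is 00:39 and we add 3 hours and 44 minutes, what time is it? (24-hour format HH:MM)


Start time: 00:39
Adding: 3 hours 44 minutes
Minutes: 39 + 44 = 83
Minute overflow: 83 >= 60, so carry 1 hour, minutes = 23
Hours: 0 + 3 + 1 = 4
Result: 04:23

04:23


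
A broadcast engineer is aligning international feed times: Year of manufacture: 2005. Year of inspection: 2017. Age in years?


Birth year: 2005
Current year: 2017
Age = current year - birth year
Age = 2017 - 2005 = 12

12


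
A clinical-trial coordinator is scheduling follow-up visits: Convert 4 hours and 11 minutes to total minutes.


Hours: 4
Minutes: 11
Convert hours to minutes: 4 x 60 = 240
Add remaining minutes: 240 + 11 = 251

251


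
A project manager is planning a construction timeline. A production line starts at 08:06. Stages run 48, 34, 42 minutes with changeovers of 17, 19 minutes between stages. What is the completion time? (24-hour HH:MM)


Start: 08:06 = 486 min from midnight
  after task 1 (48 min): 08:54
  after break (17 min): 09:11
  after task 2 (34 min): 09:45
  after break (19 min): 10:04
  after task 3 (42 min): 10:46
Total elapsed: 160 minutes
End time: 10:46

10:46


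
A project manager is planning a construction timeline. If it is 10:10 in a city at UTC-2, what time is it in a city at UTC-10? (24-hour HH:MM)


Local time: 10:10 at UTC-2 (offset -2h)
Target zone: UTC-10 (offset -10h)
Difference: -10 - (-2) = -8 hours
Calculation: 10 + (-8) = 2
Result: 02:10

02:10


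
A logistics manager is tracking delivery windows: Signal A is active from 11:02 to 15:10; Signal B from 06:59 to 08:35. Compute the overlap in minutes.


Interval A: [662, 910] minutes from midnight
Interval B: [419, 515] minutes from midnight
Overlap start = max(662, 419) = 662
Overlap end = min(910, 515) = 515
End <= start, so the intervals do not overlap: 0 minutes

0


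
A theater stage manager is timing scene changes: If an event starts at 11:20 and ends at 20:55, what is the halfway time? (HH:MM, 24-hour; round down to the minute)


Start time: 11:20 = 680 minutes from midnight
End time: 20:55 = 1255 minutes from midnight
Sum: 680 + 1255 = 1935
Midpoint: 1935 / 2 = 967 minutes
Convert: 967 / 60 = 16 hours, 7 minutes
Result: 16:07

16:07


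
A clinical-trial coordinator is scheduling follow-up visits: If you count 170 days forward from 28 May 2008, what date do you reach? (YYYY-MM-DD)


Start: 2008-05-28
Adding 170 days
Days remaining in May: 3
After May: 167 days still to add
June 2008: 30 days, 137 remaining
July 2008: 31 days, 106 remaining
August 2008: 31 days, 75 remaining
September 2008: 30 days, 45 remaining
Result: 2008-11-14

2008-11-14


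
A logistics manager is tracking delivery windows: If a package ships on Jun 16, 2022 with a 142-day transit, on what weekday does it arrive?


Start: 2022-06-16 (Thursday)
Step 1 - find target date: add 142 days
  2022-06-16 + 142 days = 2022-11-05
Step 2 - day of week:
  142 mod 7 = 2
  Thursday + 2 days -> Saturday
Result: Saturday (2022-11-05)

Saturday


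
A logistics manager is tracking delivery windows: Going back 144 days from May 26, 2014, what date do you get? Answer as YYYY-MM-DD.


Start: 2014-05-26
Subtracting 144 days
Days already passed in May: 26
After going back through May: 118 more days to subtract
April 2014: 30 days, 88 remaining
March 2014: 31 days, 57 remaining
February 2014: 28 days, 29 remaining
January 2014 has 31 days, need 29
Result: 2014-01-02

2014-01-02


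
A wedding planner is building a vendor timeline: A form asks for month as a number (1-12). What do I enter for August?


Calendar month order:
7. July
8. August <--
9. September
August is month number 8

8


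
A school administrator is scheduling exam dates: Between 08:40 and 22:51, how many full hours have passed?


Start: 08:40
End: 22:51
Hour difference: 22 - 8 = 14 hours
Minute difference: 51 - 40 = 11 minutes
Total minutes: 851
Complete hours: 851 / 60 = 14 (remainder 11)

14


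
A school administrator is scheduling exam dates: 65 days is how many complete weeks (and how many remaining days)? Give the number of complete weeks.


Total days: 65
Days per week: 7
Division: 65 / 7 = 9 remainder 2
Complete weeks: 9
Remaining days: 2

9


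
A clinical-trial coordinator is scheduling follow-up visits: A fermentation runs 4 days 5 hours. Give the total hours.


Days: 4
Extra hours: 5
Hours per day: 24
Days to hours: 4 x 24 = 96
Total: 96 + 5 = 101

101


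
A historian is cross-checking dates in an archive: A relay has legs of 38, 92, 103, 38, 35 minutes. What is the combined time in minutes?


Durations: 38, 92, 103, 38, 35
Running sum: 38
+ 92 = 130
+ 103 = 233
+ 38 = 271
+ 35 = 306
Total duration: 306 minutes
That is 5 hours and 6 minutes

306


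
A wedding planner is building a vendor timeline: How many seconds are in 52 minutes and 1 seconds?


Minutes: 52
Seconds: 1
Convert minutes to seconds: 52 x 60 = 3120
Add remaining seconds: 3120 + 1 = 3121

3121


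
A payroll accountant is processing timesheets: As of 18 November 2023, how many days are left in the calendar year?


Start: November 18, 2023
End: December 31, 2023
Days left in November: 12
December: 31
Sum of remaining months: 31
Total: 12 + 31 = 43

43
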